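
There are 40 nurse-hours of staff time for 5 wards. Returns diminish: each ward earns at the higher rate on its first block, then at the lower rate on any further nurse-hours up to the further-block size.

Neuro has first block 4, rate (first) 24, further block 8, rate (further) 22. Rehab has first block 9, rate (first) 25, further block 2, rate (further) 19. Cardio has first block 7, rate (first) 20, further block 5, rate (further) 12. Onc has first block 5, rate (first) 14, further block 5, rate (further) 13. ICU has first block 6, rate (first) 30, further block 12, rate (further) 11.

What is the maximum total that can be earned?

Rank every tier by rate: ICU/tier1 30 > Rehab/tier1 25 > Neuro/tier1 24 > Neuro/tier2 22 > Cardio/tier1 20 > Rehab/tier2 19 > Onc/tier1 14 > Onc/tier2 13 > Cardio/tier2 12 > ICU/tier2 11.
Fill ICU tier1 block (6 at 30) → 34 left.
Rehab tier1 at 25: fill all 9 → 25 left.
Fill Neuro tier1 block (4 at 24) → 21 left.
Fill Neuro tier2 block (8 at 22) → 13 left.
Fill Cardio tier1 block (7 at 20) → 6 left.
Rehab/tier2 (19): +2 → 4 left.
4 remain; put them into Onc tier1 at 14.
Total = 30×6 + 25×9 + 24×4 + 22×8 + 20×7 + 19×2 + 14×4 = 911.

911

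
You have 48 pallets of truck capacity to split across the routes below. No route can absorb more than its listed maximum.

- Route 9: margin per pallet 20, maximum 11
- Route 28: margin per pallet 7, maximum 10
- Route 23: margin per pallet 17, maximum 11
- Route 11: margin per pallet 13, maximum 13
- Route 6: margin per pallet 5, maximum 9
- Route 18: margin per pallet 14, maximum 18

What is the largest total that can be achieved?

763

Rank by margin per pallet: Route 9 20 > Route 23 17 > Route 18 14 > Route 11 13 > Route 28 7 > Route 6 5.
Route 9 takes 11 to reach its cap of 11 ; 37 left.
Route 23: +11 to 11 (cap) ; 26 left.
Route 18: +18 to 18 (cap) ; 8 left.
Only 8 left; Route 11 takes them to reach 8.
Total = 20×11 + 17×11 + 13×8 + 14×18 = 763.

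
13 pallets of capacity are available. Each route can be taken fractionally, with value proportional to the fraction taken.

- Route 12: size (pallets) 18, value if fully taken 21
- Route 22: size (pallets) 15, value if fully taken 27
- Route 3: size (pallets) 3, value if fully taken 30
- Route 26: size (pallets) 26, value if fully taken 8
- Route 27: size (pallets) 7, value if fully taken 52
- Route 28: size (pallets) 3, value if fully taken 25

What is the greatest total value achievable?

107

Sort by value density: Route 3 30/3≈10, Route 28 25/3≈8.33, Route 27 52/7≈7.43, Route 22 27/15≈1.8, Route 12 21/18≈1.17, Route 26 8/26≈0.308.
Take all of Route 3 (3 pallets, value 30) ; 10 pallets left.
All 3 pallets of Route 28 fit (value 25) ; 7 remain.
All 7 pallets of Route 27 fit (value 52) ; 0 remain.
Total value = 107.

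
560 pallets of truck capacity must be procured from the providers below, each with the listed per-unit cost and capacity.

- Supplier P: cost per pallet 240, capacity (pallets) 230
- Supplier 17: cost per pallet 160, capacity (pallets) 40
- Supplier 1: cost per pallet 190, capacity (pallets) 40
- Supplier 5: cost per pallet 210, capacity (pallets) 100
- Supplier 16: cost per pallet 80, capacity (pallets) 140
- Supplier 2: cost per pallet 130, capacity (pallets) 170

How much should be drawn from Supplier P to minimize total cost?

70

Fill from the cheapest provider first.
Supplier 16 (80): use full 140 → 420 pallets to go.
Take 170 from Supplier 2 at 130 → need 250 more.
Supplier 17 (160): use full 40 → 210 pallets to go.
Take 40 from Supplier 1 at 190 → need 170 more.
Take 100 from Supplier 5 at 210 → need 70 more.
Supplier P at 240: take 70 of its 230 → requirement met.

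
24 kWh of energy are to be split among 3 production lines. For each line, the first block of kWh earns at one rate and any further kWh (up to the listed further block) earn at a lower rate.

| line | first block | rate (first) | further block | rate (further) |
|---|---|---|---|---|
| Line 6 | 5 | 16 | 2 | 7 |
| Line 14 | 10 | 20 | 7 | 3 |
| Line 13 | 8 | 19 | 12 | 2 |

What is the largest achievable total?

Rank every tier by rate: Line 14/tier1 20 > Line 13/tier1 19 > Line 6/tier1 16 > Line 6/tier2 7 > Line 14/tier2 3 > Line 13/tier2 2.
Line 14 tier1 at 20: fill all 10 ; 14 left.
Fill Line 13 tier1 block (8 at 19) ; 6 left.
Line 6/tier1 (16): +5 ; 1 left.
Line 6 tier2 at 7: only 1 left, fill 1.
Total = 20×10 + 19×8 + 16×5 + 7×1 = 439.

439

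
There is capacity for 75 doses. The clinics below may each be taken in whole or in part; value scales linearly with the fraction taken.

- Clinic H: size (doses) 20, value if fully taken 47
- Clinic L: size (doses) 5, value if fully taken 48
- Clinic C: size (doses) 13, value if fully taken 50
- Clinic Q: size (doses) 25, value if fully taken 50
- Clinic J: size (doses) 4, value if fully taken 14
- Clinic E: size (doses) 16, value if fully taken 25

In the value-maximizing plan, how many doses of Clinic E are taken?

8

Rank by value-to-size ratio: Clinic L 48/5≈9.6, Clinic C 50/13≈3.85, Clinic J 14/4≈3.5, Clinic H 47/20≈2.35, Clinic Q 50/25≈2, Clinic E 25/16≈1.56.
All 5 doses of Clinic L fit (value 48) ; 70 remain.
Take all of Clinic C (13 doses, value 50) ; 57 doses left.
Clinic J: take in full, 4 doses for value 14 ; 53 left.
Take all of Clinic H (20 doses, value 47) ; 33 doses left.
Clinic Q: take in full, 25 doses for value 50 ; 8 left.
Only 8 doses remain; take 8/16 of Clinic E for value 25×8/16 = 12.5.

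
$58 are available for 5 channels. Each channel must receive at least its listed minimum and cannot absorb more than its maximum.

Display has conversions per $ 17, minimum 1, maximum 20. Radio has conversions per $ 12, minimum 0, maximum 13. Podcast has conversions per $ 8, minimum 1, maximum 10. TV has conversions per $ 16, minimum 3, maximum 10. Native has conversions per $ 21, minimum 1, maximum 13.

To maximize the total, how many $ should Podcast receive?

2

Meeting every minimum uses 1+0+1+3+1 = 6 $, leaving 52.
Rank by conversions per $: Native 21 > Display 17 > TV 16 > Radio 12 > Podcast 8.
Native: +12 to 13 (cap) → 40 left.
Give Display 19 more to hit its cap of 20 → 21 left.
TV takes 7 more to reach its cap of 10 → 14 left.
Radio takes 13 more to reach its cap of 13 → 1 left.
Podcast: +1 (room for 9) → 2. Pool exhausted.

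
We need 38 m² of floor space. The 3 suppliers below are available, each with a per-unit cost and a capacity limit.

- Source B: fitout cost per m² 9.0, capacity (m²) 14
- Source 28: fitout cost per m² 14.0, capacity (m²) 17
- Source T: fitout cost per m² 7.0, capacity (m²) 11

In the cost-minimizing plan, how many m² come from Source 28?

13

Cheapest first:
Take 11 from Source T at 7.0 → need 27 more.
Take 14 from Source B at 9.0 → need 13 more.
Source 28 (14.0): take the remaining 13 → done.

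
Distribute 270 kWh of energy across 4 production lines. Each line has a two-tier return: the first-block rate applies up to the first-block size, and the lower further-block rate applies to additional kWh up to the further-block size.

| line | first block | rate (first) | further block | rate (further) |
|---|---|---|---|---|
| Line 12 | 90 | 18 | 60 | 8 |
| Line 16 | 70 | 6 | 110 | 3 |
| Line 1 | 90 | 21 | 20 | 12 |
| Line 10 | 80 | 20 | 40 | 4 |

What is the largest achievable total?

5230

Order all 8 blocks by rate: Line 1/tier1 21 > Line 10/tier1 20 > Line 12/tier1 18 > Line 1/tier2 12 > Line 12/tier2 8 > Line 16/tier1 6 > Line 10/tier2 4 > Line 16/tier2 3.
Line 1/tier1 (21): +90 — 180 left.
Fill Line 10 tier1 block (80 at 20) — 100 left.
Line 12 tier1 at 18: fill all 90 — 10 left.
Line 1/tier2: +10 of 20 at 12; pool empty.
Total = 21×90 + 20×80 + 18×90 + 12×10 = 5230.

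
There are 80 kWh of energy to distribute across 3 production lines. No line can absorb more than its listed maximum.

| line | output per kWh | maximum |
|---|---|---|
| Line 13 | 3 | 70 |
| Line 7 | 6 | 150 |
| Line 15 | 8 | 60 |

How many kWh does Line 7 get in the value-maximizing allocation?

Rank by output per kWh: Line 15 8 > Line 7 6 > Line 13 3.
Line 15 takes 60 to reach its cap of 60 → 20 left.
Line 7: +20 (room for 150) → 20. Pool exhausted.

20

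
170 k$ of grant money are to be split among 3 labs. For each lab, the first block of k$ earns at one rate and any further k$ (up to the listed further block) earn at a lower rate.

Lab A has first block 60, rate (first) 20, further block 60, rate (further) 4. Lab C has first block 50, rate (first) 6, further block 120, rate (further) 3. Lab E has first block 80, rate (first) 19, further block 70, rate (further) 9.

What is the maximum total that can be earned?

Treat each block as its own option and order by rate: Lab A/first 20 > Lab E/first 19 > Lab E/second 9 > Lab C/first 6 > Lab A/second 4 > Lab C/second 3.
Lab A first at 20: fill all 60 ; 110 left.
Lab E/first (19): +80 ; 30 left.
Lab E/second: +30 of 70 at 9; pool empty.
Total = 20×60 + 19×80 + 9×30 = 2990.

2990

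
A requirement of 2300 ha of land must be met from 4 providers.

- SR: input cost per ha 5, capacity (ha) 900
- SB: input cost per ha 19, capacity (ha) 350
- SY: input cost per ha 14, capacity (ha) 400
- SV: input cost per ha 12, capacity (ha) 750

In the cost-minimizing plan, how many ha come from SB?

Use providers in increasing cost order.
Take 900 from SR at 5 → need 1400 more.
SV at 12: take all 750 ha → 650 still needed.
SY at 14: take all 400 ha → 250 still needed.
Take 250 from SB at 19 to finish.

250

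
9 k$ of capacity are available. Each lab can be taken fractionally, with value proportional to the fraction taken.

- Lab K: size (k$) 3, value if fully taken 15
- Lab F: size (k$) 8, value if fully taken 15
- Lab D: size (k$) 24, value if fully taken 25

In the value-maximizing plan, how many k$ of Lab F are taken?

Sort by value density: Lab K 15/3≈5, Lab F 15/8≈1.88, Lab D 25/24≈1.04.
Take all of Lab K (3 k$, value 15) — 6 k$ left.
6 k$ left: a 6/8 share of Lab F gives 15×6/8 = 11.25.

6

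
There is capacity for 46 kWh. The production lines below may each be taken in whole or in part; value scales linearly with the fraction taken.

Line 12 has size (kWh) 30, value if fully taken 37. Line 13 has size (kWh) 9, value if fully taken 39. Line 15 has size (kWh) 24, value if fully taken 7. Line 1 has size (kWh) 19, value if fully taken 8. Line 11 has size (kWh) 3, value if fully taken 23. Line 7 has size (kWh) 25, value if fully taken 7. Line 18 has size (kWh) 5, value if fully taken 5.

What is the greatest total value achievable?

Sort by value density: Line 11 23/3≈7.67, Line 13 39/9≈4.33, Line 12 37/30≈1.23, Line 18 5/5≈1, Line 1 8/19≈0.421, Line 15 7/24≈0.292, Line 7 7/25≈0.28.
All 3 kWh of Line 11 fit (value 23) — 43 remain.
Line 13: take in full, 9 kWh for value 39 — 34 left.
Line 12: take in full, 30 kWh for value 37 — 4 left.
4 kWh left: a 4/5 share of Line 18 gives 5×4/5 = 4.
Total value = 103.

103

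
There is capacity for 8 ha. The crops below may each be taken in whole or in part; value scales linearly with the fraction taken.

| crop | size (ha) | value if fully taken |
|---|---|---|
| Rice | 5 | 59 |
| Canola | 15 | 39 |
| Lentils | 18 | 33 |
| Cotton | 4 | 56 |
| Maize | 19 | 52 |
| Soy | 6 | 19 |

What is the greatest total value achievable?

103.2

Sort by value density: Cotton 56/4≈14, Rice 59/5≈11.8, Soy 19/6≈3.17, Maize 52/19≈2.74, Canola 39/15≈2.6, Lentils 33/18≈1.83.
All 4 ha of Cotton fit (value 56) — 4 remain.
Only 4 ha remain; take 4/5 of Rice for value 59×4/5 = 47.2.
Total value = 103.2.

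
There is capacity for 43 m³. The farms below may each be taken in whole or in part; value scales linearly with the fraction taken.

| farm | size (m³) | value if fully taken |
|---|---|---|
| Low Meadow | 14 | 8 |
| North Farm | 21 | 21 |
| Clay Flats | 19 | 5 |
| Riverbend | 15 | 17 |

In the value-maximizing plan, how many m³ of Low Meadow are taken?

Best value per unit of size first: Riverbend 17/15≈1.13, North Farm 21/21≈1, Low Meadow 8/14≈0.571, Clay Flats 5/19≈0.263.
Take all of Riverbend (15 m³, value 17) ; 28 m³ left.
All 21 m³ of North Farm fit (value 21) ; 7 remain.
Fill the last 7 m³ with part of Low Meadow: 7/14 of it earns 4.

7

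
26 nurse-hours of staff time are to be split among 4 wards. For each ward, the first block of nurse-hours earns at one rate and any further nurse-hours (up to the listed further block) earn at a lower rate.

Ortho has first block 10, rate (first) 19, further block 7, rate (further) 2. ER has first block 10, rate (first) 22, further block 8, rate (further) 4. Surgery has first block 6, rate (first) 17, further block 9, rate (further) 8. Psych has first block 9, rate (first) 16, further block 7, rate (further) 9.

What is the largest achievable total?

Order all 8 blocks by rate: ER/first 22 > Ortho/first 19 > Surgery/first 17 > Psych/first 16 > Psych/second 9 > Surgery/second 8 > ER/second 4 > Ortho/second 2.
Fill ER first block (10 at 22) — 16 left.
Ortho/first (19): +10 — 6 left.
Surgery/first (17): +6 — 0 left.
Total = 22×10 + 19×10 + 17×6 = 512.

512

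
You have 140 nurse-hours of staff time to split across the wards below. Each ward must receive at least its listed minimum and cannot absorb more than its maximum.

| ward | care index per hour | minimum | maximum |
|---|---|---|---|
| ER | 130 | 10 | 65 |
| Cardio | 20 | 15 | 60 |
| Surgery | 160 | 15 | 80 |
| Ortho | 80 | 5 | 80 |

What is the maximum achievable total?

Meeting every minimum uses 10+15+15+5 = 45 nurse-hours, leaving 95.
Rank by care index per hour: Surgery 160 > ER 130 > Ortho 80 > Cardio 20.
Surgery: +65 to 80 (cap) → 30 left.
ER has room for 55 more but only 30 remain, so it gets 40.
Total = 130×40 + 20×15 + 160×80 + 80×5 = 18700.

18700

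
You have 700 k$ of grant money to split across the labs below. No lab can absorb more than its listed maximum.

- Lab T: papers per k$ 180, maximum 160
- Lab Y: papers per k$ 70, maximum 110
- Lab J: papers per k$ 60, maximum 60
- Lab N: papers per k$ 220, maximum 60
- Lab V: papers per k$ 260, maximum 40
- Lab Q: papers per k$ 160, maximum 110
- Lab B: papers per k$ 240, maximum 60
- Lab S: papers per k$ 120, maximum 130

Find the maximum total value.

Rank by papers per k$: Lab V 260 > Lab B 240 > Lab N 220 > Lab T 180 > Lab Q 160 > Lab S 120 > Lab Y 70 > Lab J 60.
Lab V: +40 to 40 (cap) → 660 left.
Lab B takes 60 to reach its cap of 60 → 600 left.
Lab N: +60 to 60 (cap) → 540 left.
Lab T takes 160 to reach its cap of 160 → 380 left.
Give Lab Q 110 to hit its cap of 110 → 270 left.
Give Lab S 130 to hit its cap of 130 → 140 left.
Lab Y: +110 to 110 (cap) → 30 left.
Lab J: +30 (room for 60) → 30. Pool exhausted.
Total = 180×160 + 70×110 + 60×30 + 220×60 + 260×40 + 160×110 + 240×60 + 120×130 = 109500.

109500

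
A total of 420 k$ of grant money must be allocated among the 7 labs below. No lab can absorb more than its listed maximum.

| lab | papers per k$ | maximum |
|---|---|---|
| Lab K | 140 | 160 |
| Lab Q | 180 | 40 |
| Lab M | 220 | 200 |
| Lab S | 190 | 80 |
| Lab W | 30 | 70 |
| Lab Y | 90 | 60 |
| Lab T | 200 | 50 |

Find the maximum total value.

Order the labs by papers per k$: Lab M 220 > Lab T 200 > Lab S 190 > Lab Q 180 > Lab K 140 > Lab Y 90 > Lab W 30.
Lab M: +200 to 200 (cap) — 220 left.
Lab T: +50 to 50 (cap) — 170 left.
Give Lab S 80 to hit its cap of 80 — 90 left.
Give Lab Q 40 to hit its cap of 40 — 50 left.
Lab K has room for 160 but only 50 remain, so it gets 50.
Total = 140×50 + 180×40 + 220×200 + 190×80 + 200×50 = 83400.

83400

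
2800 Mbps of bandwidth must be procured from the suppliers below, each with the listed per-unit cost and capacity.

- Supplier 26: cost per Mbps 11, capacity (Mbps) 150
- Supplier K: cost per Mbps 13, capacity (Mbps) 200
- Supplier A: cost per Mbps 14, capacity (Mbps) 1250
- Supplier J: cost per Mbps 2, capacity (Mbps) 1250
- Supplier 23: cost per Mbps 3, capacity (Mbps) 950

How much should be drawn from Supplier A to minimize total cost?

250

Use suppliers in increasing cost order.
Supplier J (2): use full 1250 — 1550 Mbps to go.
Supplier 23 at 3: take all 950 Mbps — 600 still needed.
Supplier 26 (11): use full 150 — 450 Mbps to go.
Supplier K (13): use full 200 — 250 Mbps to go.
Take 250 from Supplier A at 14 to finish.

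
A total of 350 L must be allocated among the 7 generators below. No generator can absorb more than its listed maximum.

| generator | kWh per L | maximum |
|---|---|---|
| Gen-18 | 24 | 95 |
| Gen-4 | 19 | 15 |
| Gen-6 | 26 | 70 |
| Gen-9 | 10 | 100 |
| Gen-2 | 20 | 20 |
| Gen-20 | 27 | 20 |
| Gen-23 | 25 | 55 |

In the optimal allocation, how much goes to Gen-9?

75

Highest kWh per L first: Gen-20 27 > Gen-6 26 > Gen-23 25 > Gen-18 24 > Gen-2 20 > Gen-4 19 > Gen-9 10.
Gen-20: +20 to 20 (cap) — 330 left.
Give Gen-6 70 to hit its cap of 70 — 260 left.
Give Gen-23 55 to hit its cap of 55 — 205 left.
Gen-18: +95 to 95 (cap) — 110 left.
Give Gen-2 20 to hit its cap of 20 — 90 left.
Gen-4 takes 15 to reach its cap of 15 — 75 left.
Gen-9: +75 (room for 100) → 75. Pool exhausted.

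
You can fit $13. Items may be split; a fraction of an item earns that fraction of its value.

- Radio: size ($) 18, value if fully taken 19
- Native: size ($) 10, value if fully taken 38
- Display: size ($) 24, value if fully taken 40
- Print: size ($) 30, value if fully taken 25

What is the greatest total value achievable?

Best value per unit of size first: Native 38/10≈3.8, Display 40/24≈1.67, Radio 19/18≈1.06, Print 25/30≈0.833.
Take all of Native (10 $, value 38) — 3 $ left.
Fill the last 3 $ with part of Display: 3/24 of it earns 5.
Total value = 43.

43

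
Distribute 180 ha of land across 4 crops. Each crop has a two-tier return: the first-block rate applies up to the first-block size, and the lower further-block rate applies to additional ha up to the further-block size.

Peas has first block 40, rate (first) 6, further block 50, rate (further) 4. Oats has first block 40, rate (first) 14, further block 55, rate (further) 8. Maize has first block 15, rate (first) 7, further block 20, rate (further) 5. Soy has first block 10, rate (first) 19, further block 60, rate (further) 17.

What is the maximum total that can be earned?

Rank every tier by rate: Soy/tier1 19 > Soy/tier2 17 > Oats/tier1 14 > Oats/tier2 8 > Maize/tier1 7 > Peas/tier1 6 > Maize/tier2 5 > Peas/tier2 4.
Fill Soy tier1 block (10 at 19) → 170 left.
Fill Soy tier2 block (60 at 17) → 110 left.
Oats tier1 at 14: fill all 40 → 70 left.
Fill Oats tier2 block (55 at 8) → 15 left.
Maize tier1 at 7: fill all 15 → 0 left.
Total = 19×10 + 17×60 + 14×40 + 8×55 + 7×15 = 2315.

2315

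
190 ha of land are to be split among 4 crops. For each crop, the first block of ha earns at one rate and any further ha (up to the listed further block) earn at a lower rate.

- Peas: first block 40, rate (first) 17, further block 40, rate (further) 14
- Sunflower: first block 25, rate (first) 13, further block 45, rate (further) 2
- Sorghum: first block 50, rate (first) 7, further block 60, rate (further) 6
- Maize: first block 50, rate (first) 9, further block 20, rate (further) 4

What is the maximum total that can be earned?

Rank every tier by rate: Peas/tier1 17 > Peas/tier2 14 > Sunflower/tier1 13 > Maize/tier1 9 > Sorghum/tier1 7 > Sorghum/tier2 6 > Maize/tier2 4 > Sunflower/tier2 2.
Peas tier1 at 17: fill all 40 → 150 left.
Fill Peas tier2 block (40 at 14) → 110 left.
Sunflower tier1 at 13: fill all 25 → 85 left.
Maize/tier1 (9): +50 → 35 left.
Sorghum/tier1: +35 of 50 at 7; pool empty.
Total = 17×40 + 14×40 + 13×25 + 9×50 + 7×35 = 2260.

2260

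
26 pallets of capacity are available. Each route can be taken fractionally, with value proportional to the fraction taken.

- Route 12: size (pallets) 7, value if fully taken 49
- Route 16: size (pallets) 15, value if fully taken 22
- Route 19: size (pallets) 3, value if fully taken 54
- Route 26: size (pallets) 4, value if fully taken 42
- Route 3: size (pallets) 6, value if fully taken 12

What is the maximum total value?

Rank by value-to-size ratio: Route 19 54/3≈18, Route 26 42/4≈10.5, Route 12 49/7≈7, Route 3 12/6≈2, Route 16 22/15≈1.47.
Route 19: take in full, 3 pallets for value 54 → 23 left.
All 4 pallets of Route 26 fit (value 42) → 19 remain.
Take all of Route 12 (7 pallets, value 49) → 12 pallets left.
Route 3: take in full, 6 pallets for value 12 → 6 left.
Only 6 pallets remain; take 6/15 of Route 16 for value 22×6/15 = 8.8.
Total value = 165.8.

165.8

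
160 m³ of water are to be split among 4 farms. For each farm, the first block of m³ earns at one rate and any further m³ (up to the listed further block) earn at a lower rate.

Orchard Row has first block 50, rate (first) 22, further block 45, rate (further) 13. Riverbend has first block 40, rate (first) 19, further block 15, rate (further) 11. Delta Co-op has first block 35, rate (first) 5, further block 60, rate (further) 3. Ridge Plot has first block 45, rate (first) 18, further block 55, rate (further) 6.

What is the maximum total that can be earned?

2995

Order all 8 blocks by rate: Orchard Row/first 22 > Riverbend/first 19 > Ridge Plot/first 18 > Orchard Row/second 13 > Riverbend/second 11 > Ridge Plot/second 6 > Delta Co-op/first 5 > Delta Co-op/second 3.
Orchard Row first at 22: fill all 50 → 110 left.
Riverbend first at 19: fill all 40 → 70 left.
Ridge Plot/first (18): +45 → 25 left.
25 remain; put them into Orchard Row second at 13.
Total = 22×50 + 19×40 + 18×45 + 13×25 = 2995.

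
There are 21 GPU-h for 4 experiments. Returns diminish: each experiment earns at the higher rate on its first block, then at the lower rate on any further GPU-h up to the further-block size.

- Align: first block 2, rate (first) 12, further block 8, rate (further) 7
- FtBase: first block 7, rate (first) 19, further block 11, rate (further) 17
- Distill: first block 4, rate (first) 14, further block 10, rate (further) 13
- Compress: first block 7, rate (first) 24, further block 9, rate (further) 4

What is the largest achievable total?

420

Rank every tier by rate: Compress/tier1 24 > FtBase/tier1 19 > FtBase/tier2 17 > Distill/tier1 14 > Distill/tier2 13 > Align/tier1 12 > Align/tier2 7 > Compress/tier2 4.
Compress tier1 at 24: fill all 7 ; 14 left.
FtBase tier1 at 19: fill all 7 ; 7 left.
7 remain; put them into FtBase tier2 at 17.
Total = 24×7 + 19×7 + 17×7 = 420.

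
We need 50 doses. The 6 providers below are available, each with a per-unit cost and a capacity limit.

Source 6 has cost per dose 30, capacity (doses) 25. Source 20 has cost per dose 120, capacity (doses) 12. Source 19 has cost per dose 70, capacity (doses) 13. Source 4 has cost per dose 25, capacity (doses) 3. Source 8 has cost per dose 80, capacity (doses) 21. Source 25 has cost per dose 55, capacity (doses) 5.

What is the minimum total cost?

Fill from the cheapest provider first.
Source 4 (25): use full 3 — 47 doses to go.
Source 6 (30): use full 25 — 22 doses to go.
Source 25 (55): use full 5 — 17 doses to go.
Source 19 (70): use full 13 — 4 doses to go.
Source 8 at 80: take 4 of its 21 — requirement met.
Source 20: unused.
Cost = 3×25 + 25×30 + 5×55 + 13×70 + 4×80 = 2330.

2330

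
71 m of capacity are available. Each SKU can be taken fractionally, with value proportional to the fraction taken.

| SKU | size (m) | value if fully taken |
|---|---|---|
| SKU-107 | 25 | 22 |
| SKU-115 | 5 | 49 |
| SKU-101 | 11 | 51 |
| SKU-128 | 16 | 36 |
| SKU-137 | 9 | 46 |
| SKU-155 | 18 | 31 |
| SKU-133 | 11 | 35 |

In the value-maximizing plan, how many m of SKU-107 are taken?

Rank by value-to-size ratio: SKU-115 49/5≈9.8, SKU-137 46/9≈5.11, SKU-101 51/11≈4.64, SKU-133 35/11≈3.18, SKU-128 36/16≈2.25, SKU-155 31/18≈1.72, SKU-107 22/25≈0.88.
All 5 m of SKU-115 fit (value 49) ; 66 remain.
Take all of SKU-137 (9 m, value 46) ; 57 m left.
Take all of SKU-101 (11 m, value 51) ; 46 m left.
Take all of SKU-133 (11 m, value 35) ; 35 m left.
Take all of SKU-128 (16 m, value 36) ; 19 m left.
SKU-155: take in full, 18 m for value 31 ; 1 left.
1 m left: a 1/25 share of SKU-107 gives 22×1/25 = 0.88.

1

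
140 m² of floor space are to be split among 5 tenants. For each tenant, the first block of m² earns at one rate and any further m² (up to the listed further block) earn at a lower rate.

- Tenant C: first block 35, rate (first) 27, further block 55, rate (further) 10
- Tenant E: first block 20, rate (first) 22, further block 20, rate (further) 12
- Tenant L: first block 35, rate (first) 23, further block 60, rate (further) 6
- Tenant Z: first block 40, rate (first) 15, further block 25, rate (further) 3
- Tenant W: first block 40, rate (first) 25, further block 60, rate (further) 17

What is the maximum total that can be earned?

Rank every tier by rate: Tenant C/first 27 > Tenant W/first 25 > Tenant L/first 23 > Tenant E/first 22 > Tenant W/second 17 > Tenant Z/first 15 > Tenant E/second 12 > Tenant C/second 10 > Tenant L/second 6 > Tenant Z/second 3.
Fill Tenant C first block (35 at 27) → 105 left.
Tenant W first at 25: fill all 40 → 65 left.
Fill Tenant L first block (35 at 23) → 30 left.
Fill Tenant E first block (20 at 22) → 10 left.
Tenant W/second: +10 of 60 at 17; pool empty.
Total = 27×35 + 25×40 + 23×35 + 22×20 + 17×10 = 3360.

3360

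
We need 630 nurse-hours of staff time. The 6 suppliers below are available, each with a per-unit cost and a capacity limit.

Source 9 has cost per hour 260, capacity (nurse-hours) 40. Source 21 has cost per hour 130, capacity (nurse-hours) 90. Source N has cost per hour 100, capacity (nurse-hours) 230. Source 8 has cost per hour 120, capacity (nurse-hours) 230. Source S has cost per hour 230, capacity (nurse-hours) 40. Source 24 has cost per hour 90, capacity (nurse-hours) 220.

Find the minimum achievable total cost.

64400

Fill from the cheapest supplier first.
Source 24 (90): use full 220 → 410 nurse-hours to go.
Source N at 100: take all 230 nurse-hours → 180 still needed.
Take 180 from Source 8 at 120 to finish.
Source 21, Source S, Source 9: unused.
Cost = 220×90 + 230×100 + 180×120 = 64400.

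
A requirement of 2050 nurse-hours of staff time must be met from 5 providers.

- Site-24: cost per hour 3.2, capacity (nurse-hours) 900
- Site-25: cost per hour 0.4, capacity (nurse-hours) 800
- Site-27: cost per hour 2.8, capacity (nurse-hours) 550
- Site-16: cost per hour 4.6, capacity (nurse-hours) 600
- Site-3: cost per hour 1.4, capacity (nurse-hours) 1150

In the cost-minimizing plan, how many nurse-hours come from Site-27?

100

Fill from the cheapest provider first.
Site-25 (0.4): use full 800 → 1250 nurse-hours to go.
Site-3 (1.4): use full 1150 → 100 nurse-hours to go.
Take 100 from Site-27 at 2.8 to finish.
Site-24, Site-16: unused.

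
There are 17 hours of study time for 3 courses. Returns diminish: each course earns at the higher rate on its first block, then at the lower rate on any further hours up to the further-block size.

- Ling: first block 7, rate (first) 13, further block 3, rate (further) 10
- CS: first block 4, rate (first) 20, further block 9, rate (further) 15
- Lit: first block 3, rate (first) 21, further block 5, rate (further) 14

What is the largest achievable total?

Rank every tier by rate: Lit/first 21 > CS/first 20 > CS/second 15 > Lit/second 14 > Ling/first 13 > Ling/second 10.
Lit first at 21: fill all 3 — 14 left.
CS/first (20): +4 — 10 left.
CS second at 15: fill all 9 — 1 left.
Lit second at 14: only 1 left, fill 1.
Total = 21×3 + 20×4 + 15×9 + 14×1 = 292.

292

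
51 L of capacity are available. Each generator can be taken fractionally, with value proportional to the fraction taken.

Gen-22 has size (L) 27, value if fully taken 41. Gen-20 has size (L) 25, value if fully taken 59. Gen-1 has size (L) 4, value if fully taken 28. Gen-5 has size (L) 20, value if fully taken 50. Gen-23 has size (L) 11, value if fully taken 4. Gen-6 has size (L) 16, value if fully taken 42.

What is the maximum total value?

145.96

Best value per unit of size first: Gen-1 28/4≈7, Gen-6 42/16≈2.62, Gen-5 50/20≈2.5, Gen-20 59/25≈2.36, Gen-22 41/27≈1.52, Gen-23 4/11≈0.364.
All 4 L of Gen-1 fit (value 28) ; 47 remain.
All 16 L of Gen-6 fit (value 42) ; 31 remain.
Gen-5: take in full, 20 L for value 50 ; 11 left.
Fill the last 11 L with part of Gen-20: 11/25 of it earns 25.96.
Total value = 145.96.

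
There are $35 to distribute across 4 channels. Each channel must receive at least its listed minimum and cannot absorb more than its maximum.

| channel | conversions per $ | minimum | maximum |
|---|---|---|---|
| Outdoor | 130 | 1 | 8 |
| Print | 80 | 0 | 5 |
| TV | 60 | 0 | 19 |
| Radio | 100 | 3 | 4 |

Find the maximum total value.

2920

Meeting every minimum uses 1+0+0+3 = 4 $, leaving 31.
Order the channels by conversions per $: Outdoor 130 > Radio 100 > Print 80 > TV 60.
Outdoor takes 7 more to reach its cap of 8 → 24 left.
Radio takes 1 more to reach its cap of 4 → 23 left.
Give Print 5 more to hit its cap of 5 → 18 left.
Only 18 left; TV takes them to reach 18.
Total = 130×8 + 80×5 + 60×18 + 100×4 = 2920.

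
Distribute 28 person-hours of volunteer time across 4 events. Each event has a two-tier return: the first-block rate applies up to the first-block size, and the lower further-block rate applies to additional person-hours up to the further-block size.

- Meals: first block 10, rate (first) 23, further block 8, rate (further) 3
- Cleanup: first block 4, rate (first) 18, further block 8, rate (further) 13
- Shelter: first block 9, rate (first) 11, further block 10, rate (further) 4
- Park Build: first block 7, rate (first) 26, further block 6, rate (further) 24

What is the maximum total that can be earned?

Rank every tier by rate: Park Build/first 26 > Park Build/second 24 > Meals/first 23 > Cleanup/first 18 > Cleanup/second 13 > Shelter/first 11 > Shelter/second 4 > Meals/second 3.
Park Build/first (26): +7 → 21 left.
Fill Park Build second block (6 at 24) → 15 left.
Meals first at 23: fill all 10 → 5 left.
Cleanup/first (18): +4 → 1 left.
1 remain; put them into Cleanup second at 13.
Total = 26×7 + 24×6 + 23×10 + 18×4 + 13×1 = 641.

641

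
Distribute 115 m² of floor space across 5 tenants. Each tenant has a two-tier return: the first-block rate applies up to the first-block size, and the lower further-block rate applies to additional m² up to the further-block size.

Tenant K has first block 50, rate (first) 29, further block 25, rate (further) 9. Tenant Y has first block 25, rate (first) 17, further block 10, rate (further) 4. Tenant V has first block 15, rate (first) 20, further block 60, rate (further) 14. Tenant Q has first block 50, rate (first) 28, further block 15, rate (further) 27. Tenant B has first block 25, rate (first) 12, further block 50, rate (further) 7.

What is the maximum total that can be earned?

Order all 10 blocks by rate: Tenant K/tier1 29 > Tenant Q/tier1 28 > Tenant Q/tier2 27 > Tenant V/tier1 20 > Tenant Y/tier1 17 > Tenant V/tier2 14 > Tenant B/tier1 12 > Tenant K/tier2 9 > Tenant B/tier2 7 > Tenant Y/tier2 4.
Fill Tenant K tier1 block (50 at 29) ; 65 left.
Tenant Q/tier1 (28): +50 ; 15 left.
Tenant Q tier2 at 27: fill all 15 ; 0 left.
Total = 29×50 + 28×50 + 27×15 = 3255.

3255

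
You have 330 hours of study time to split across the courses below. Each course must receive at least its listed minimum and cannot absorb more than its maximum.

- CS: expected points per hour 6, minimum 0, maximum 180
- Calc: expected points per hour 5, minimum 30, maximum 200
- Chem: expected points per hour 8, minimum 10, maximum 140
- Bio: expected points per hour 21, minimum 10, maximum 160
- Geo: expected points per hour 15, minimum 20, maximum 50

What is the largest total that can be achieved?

4980

Meeting every minimum uses 0+30+10+10+20 = 70 hours, leaving 260.
Order the courses by expected points per hour: Bio 21 > Geo 15 > Chem 8 > CS 6 > Calc 5.
Bio takes 150 more to reach its cap of 160 → 110 left.
Give Geo 30 more to hit its cap of 50 → 80 left.
Chem: +80 (room for 130) → 90. Pool exhausted.
Total = 5×30 + 8×90 + 21×160 + 15×50 = 4980.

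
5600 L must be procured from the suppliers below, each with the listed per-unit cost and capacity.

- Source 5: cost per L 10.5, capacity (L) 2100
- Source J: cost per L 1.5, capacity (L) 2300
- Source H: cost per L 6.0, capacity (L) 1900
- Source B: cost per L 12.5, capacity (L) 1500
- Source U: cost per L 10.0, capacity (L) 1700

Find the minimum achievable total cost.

Fill from the cheapest supplier first.
Source J at 1.5: take all 2300 L ; 3300 still needed.
Source H (6.0): use full 1900 ; 1400 L to go.
Take 1400 from Source U at 10.0 to finish.
Source 5, Source B: unused.
Cost = 2300×1.5 + 1900×6.0 + 1400×10.0 = 28850.

28850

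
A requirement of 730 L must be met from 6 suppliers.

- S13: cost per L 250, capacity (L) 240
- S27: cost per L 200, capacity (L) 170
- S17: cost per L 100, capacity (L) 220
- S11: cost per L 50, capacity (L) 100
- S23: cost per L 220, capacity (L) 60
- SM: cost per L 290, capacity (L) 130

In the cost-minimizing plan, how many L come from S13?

Cheapest first:
S11 (50): use full 100 ; 630 L to go.
S17 (100): use full 220 ; 410 L to go.
Take 170 from S27 at 200 ; need 240 more.
S23 at 220: take all 60 L ; 180 still needed.
S13 at 250: take 180 of its 240 ; requirement met.
SM: unused.

180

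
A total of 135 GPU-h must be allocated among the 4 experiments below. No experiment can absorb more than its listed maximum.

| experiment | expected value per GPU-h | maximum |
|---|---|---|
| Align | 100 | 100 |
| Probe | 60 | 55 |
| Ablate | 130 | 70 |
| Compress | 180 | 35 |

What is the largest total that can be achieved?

Order the experiments by expected value per GPU-h: Compress 180 > Ablate 130 > Align 100 > Probe 60.
Compress takes 35 to reach its cap of 35 — 100 left.
Ablate: +70 to 70 (cap) — 30 left.
Only 30 left; Align takes them to reach 30.
Total = 100×30 + 130×70 + 180×35 = 18400.

18400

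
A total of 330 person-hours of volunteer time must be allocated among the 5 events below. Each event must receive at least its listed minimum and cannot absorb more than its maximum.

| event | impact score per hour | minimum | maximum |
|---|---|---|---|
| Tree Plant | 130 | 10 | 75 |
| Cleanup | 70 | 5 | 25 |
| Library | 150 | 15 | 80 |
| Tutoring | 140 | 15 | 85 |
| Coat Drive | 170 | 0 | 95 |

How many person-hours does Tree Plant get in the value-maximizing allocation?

65

Meeting every minimum uses 10+5+15+15+0 = 45 person-hours, leaving 285.
Order the events by impact score per hour: Coat Drive 170 > Library 150 > Tutoring 140 > Tree Plant 130 > Cleanup 70.
Coat Drive takes 95 more to reach its cap of 95 — 190 left.
Library takes 65 more to reach its cap of 80 — 125 left.
Tutoring takes 70 more to reach its cap of 85 — 55 left.
Tree Plant: +55 (room for 65) → 65. Pool exhausted.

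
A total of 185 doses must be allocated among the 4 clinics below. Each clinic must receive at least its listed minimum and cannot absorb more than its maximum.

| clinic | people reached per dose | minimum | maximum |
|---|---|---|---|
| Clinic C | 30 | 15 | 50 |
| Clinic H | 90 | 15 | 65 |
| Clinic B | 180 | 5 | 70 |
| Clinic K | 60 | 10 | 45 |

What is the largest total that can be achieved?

Meeting every minimum uses 15+15+5+10 = 45 doses, leaving 140.
Order the clinics by people reached per dose: Clinic B 180 > Clinic H 90 > Clinic K 60 > Clinic C 30.
Clinic B takes 65 more to reach its cap of 70 → 75 left.
Give Clinic H 50 more to hit its cap of 65 → 25 left.
Only 25 left; Clinic K takes them to reach 35.
Total = 30×15 + 90×65 + 180×70 + 60×35 = 21000.

21000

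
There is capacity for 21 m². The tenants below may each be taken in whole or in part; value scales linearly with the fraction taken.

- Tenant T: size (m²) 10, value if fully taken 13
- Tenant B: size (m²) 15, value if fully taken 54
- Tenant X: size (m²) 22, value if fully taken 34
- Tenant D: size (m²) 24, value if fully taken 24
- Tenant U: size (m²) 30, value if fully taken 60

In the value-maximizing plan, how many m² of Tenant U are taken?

6

Rank by value-to-size ratio: Tenant B 54/15≈3.6, Tenant U 60/30≈2, Tenant X 34/22≈1.55, Tenant T 13/10≈1.3, Tenant D 24/24≈1.
Tenant B: take in full, 15 m² for value 54 → 6 left.
6 m² left: a 6/30 share of Tenant U gives 60×6/30 = 12.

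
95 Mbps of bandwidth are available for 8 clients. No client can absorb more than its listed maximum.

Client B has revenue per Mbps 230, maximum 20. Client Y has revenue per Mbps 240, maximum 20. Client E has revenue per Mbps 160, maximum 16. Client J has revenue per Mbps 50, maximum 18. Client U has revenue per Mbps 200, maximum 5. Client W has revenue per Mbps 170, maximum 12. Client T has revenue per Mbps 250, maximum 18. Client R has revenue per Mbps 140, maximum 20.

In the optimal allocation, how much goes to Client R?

4

Order the clients by revenue per Mbps: Client T 250 > Client Y 240 > Client B 230 > Client U 200 > Client W 170 > Client E 160 > Client R 140 > Client J 50.
Give Client T 18 to hit its cap of 18 — 77 left.
Client Y: +20 to 20 (cap) — 57 left.
Give Client B 20 to hit its cap of 20 — 37 left.
Give Client U 5 to hit its cap of 5 — 32 left.
Give Client W 12 to hit its cap of 12 — 20 left.
Client E takes 16 to reach its cap of 16 — 4 left.
Client R: +4 (room for 20) → 4. Pool exhausted.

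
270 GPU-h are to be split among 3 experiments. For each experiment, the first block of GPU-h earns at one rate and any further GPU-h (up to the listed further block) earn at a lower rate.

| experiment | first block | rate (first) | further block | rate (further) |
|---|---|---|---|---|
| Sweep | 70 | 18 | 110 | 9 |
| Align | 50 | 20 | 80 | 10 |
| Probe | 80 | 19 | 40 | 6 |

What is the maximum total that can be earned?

4480

Order all 6 blocks by rate: Align/T1 20 > Probe/T1 19 > Sweep/T1 18 > Align/T2 10 > Sweep/T2 9 > Probe/T2 6.
Fill Align T1 block (50 at 20) → 220 left.
Fill Probe T1 block (80 at 19) → 140 left.
Sweep/T1 (18): +70 → 70 left.
Align T2 at 10: only 70 left, fill 70.
Total = 20×50 + 19×80 + 18×70 + 10×70 = 4480.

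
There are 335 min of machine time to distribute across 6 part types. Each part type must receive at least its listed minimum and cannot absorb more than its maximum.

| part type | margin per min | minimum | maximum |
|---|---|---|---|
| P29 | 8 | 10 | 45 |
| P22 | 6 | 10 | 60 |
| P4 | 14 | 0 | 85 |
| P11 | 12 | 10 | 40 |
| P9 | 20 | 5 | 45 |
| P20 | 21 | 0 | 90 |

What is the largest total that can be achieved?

Meeting every minimum uses 10+10+0+10+5+0 = 35 min, leaving 300.
Order the part types by margin per min: P20 21 > P9 20 > P4 14 > P11 12 > P29 8 > P22 6.
Give P20 90 more to hit its cap of 90 → 210 left.
Give P9 40 more to hit its cap of 45 → 170 left.
Give P4 85 more to hit its cap of 85 → 85 left.
P11 takes 30 more to reach its cap of 40 → 55 left.
P29: +35 to 45 (cap) → 20 left.
P22: +20 (room for 50) → 30. Pool exhausted.
Total = 8×45 + 6×30 + 14×85 + 12×40 + 20×45 + 21×90 = 5000.

5000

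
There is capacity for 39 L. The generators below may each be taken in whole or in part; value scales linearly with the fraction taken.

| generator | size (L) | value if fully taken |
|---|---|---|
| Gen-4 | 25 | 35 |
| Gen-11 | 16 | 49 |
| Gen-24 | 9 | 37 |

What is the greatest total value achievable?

Rank by value-to-size ratio: Gen-24 37/9≈4.11, Gen-11 49/16≈3.06, Gen-4 35/25≈1.4.
Gen-24: take in full, 9 L for value 37 → 30 left.
Take all of Gen-11 (16 L, value 49) → 14 L left.
Fill the last 14 L with part of Gen-4: 14/25 of it earns 19.6.
Total value = 105.6.

105.6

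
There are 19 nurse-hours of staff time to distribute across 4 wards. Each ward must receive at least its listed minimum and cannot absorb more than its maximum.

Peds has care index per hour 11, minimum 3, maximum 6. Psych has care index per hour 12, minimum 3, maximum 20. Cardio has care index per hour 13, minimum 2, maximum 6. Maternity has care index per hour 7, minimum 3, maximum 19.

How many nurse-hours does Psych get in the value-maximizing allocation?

7

Meeting every minimum uses 3+3+2+3 = 11 nurse-hours, leaving 8.
Rank by care index per hour: Cardio 13 > Psych 12 > Peds 11 > Maternity 7.
Cardio takes 4 more to reach its cap of 6 — 4 left.
Psych: +4 (room for 17) → 7. Pool exhausted.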